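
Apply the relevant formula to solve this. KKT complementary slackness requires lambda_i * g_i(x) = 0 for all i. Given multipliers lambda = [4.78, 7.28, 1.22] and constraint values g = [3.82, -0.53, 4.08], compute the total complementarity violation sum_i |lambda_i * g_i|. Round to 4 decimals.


KKT complementary slackness check:
lambda_1 * g_1 = 4.78 * 3.82 = 18.2596
lambda_2 * g_2 = 7.28 * -0.53 = -3.8584
lambda_3 * g_3 = 1.22 * 4.08 = 4.9776
Total violation = 18.2596 + 3.8584 + 4.9776 = 27.0956


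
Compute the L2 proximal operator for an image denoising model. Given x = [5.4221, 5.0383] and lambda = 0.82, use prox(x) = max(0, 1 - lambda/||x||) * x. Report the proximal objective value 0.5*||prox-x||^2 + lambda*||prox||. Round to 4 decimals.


Step 1: Compute ||x||.
||x|| = 7.4016
Step 2: Compute scaling factor.
scale = max(0, 1 - 0.82/7.4016) = 0.8892
Step 3: prox(x) = [4.8214, 4.4801]
||prox(x)|| = 6.5816
Step 4: Proximal objective.
0.5*||prox-x||^2 = 0.3362
lambda*||prox|| = 5.3969
Total = 5.7331


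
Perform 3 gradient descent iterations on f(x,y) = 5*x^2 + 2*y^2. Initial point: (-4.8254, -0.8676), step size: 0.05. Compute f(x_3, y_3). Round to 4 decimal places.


Gradient descent on f(x,y) = 5*x^2 + 2*y^2.
Starting point: (-4.8254, -0.8676), alpha = 0.05
Step 1: grad_x = 2*5*-4.8254 = -48.254, grad_y = 2*2*-0.8676 = -3.4704
  x_1 = -4.8254 - 0.05*-48.254 = -2.4127
  y_1 = -0.8676 - 0.05*-3.4704 = -0.6941
Step 2: grad_x = 2*5*-2.4127 = -24.127, grad_y = 2*2*-0.6941 = -2.7763
  x_2 = -2.4127 - 0.05*-24.127 = -1.2064
  y_2 = -0.6941 - 0.05*-2.7763 = -0.5553
Step 3: grad_x = 2*5*-1.2064 = -12.0635, grad_y = 2*2*-0.5553 = -2.2211
  x_3 = -1.2064 - 0.05*-12.0635 = -0.6032
  y_3 = -0.5553 - 0.05*-2.2211 = -0.4442
f(-0.6032, -0.4442) = 5*(-0.6032)^2 + 2*(-0.4442)^2 = 2.2137


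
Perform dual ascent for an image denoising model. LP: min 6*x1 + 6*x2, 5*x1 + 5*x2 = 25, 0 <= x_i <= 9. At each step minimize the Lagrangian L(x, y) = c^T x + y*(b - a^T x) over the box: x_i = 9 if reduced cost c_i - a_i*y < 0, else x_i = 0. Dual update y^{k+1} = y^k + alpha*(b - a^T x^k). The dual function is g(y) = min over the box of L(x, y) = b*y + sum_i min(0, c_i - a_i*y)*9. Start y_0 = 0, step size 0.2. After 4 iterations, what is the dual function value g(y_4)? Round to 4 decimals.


Dual ascent for LP: min 6*x1 + 6*x2, 5*x1 + 5*x2 = 25, 0 <= x_i <= 9
Step 1: y^k = 0.0, reduced costs: (6.0, 6.0)
  x^k = (0.0, 0.0), subgradient = b - a^T x = 25.0
  y^{k+1} = 0.0 + 0.2*25.0 = 5.0
Step 2: y^k = 5.0, reduced costs: (-19.0, -19.0)
  x^k = (9.0, 9.0), subgradient = b - a^T x = -65.0
  y^{k+1} = 5.0 + 0.2*-65.0 = -8.0
Step 3: y^k = -8.0, reduced costs: (46.0, 46.0)
  x^k = (0.0, 0.0), subgradient = b - a^T x = 25.0
  y^{k+1} = -8.0 + 0.2*25.0 = -3.0
Step 4: y^k = -3.0, reduced costs: (21.0, 21.0)
  x^k = (0.0, 0.0), subgradient = b - a^T x = 25.0
  y^{k+1} = -3.0 + 0.2*25.0 = 2.0
Dual objective at y_4 = 2.0: reduced costs (-4.0, -4.0), box minimizer x = (9.0, 9.0)
g(y_4) = b*y + (c1 - a1*y)*x1 + (c2 - a2*y)*x2 = 25*2.0 + (-4.0)*9.0 + (-4.0)*9.0 = 50.0 - 36.0 - 36.0 = -22.0


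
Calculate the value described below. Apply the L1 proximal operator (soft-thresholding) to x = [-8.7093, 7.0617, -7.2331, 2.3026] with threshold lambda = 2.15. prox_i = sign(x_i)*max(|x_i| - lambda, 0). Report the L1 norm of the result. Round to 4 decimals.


Soft-thresholding with lambda = 2.15:
prox(-8.7093) = sign(-8.7093)*max(|-8.7093| - 2.15, 0) = -6.5593
prox(7.0617) = sign(7.0617)*max(|7.0617| - 2.15, 0) = 4.9117
prox(-7.2331) = sign(-7.2331)*max(|-7.2331| - 2.15, 0) = -5.0831
prox(2.3026) = sign(2.3026)*max(|2.3026| - 2.15, 0) = 0.1526
prox(x) = [-6.5593, 4.9117, -5.0831, 0.1526]
||prox(x)||_1 = 6.5593 + 4.9117 + 5.0831 + 0.1526 = 16.7067


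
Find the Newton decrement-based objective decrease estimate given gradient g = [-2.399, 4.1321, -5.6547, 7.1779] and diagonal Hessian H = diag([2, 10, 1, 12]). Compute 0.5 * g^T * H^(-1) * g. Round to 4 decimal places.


Step 1: H is diagonal, so H^(-1) * g = [-1.1995, 0.4132, -5.6547, 0.5982].
Step 2: g^T H^(-1) g = sum_i g_i^2 / H_ii
  = (-2.399)^2/2 + (4.1321)^2/10 + (-5.6547)^2/1 + (7.1779)^2/12
  = 2.8776 + 1.7074 + 31.9756 + 4.2935 = 40.8542
Step 3: Objective decrease = 0.5 * g^T H^(-1) g = 20.4271


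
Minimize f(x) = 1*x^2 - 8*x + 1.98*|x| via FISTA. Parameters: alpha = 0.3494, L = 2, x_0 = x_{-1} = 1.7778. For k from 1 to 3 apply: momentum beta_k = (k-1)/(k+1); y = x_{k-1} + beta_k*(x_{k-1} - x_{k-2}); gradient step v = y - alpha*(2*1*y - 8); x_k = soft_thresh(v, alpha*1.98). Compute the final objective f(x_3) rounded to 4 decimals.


FISTA on f(x) = 1*x^2 - 8*x + 1.98*|x|
L = 2, alpha = 0.3494
Iteration 1: beta = 0.0, y = 1.7778 + 0.0*(1.7778 - 1.7778) = 1.7778
  grad(y) = -4.4444, v = y - alpha*grad = 3.3307
  prox(v) = soft_thresh(3.3307, 0.6918) = 2.6389
Iteration 2: beta = 0.3333, y = 2.6389 + 0.3333*(2.6389 - 1.7778) = 2.9259
  grad(y) = -2.1482, v = y - alpha*grad = 3.6765
  prox(v) = soft_thresh(3.6765, 0.6918) = 2.9847
Iteration 3: beta = 0.5, y = 2.9847 + 0.5*(2.9847 - 2.6389) = 3.1576
  grad(y) = -1.6849, v = y - alpha*grad = 3.7463
  prox(v) = soft_thresh(3.7463, 0.6918) = 3.0544
f(x_3) = 1*3.0544^2 - 8*3.0544 + 1.98*|3.0544| = -9.0581


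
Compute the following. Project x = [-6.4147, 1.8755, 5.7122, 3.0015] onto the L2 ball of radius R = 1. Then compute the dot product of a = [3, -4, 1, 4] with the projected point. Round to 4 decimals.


Step 1: Compute ||x|| (intermediates to 6 decimals).
||x|| = sqrt((-6.4147)^2 + 1.8755^2 + 5.7122^2 + 3.0015^2) = 9.29
Step 2: Project.
Since ||x|| > R, scale = R/||x|| = 1/9.29 = 0.107643, proj(x) = scale * x
proj(x) = [-0.690498, 0.201884, 0.614878, 0.32309]
Step 3: Dot product.
a^T * proj(x) = 3*(-0.690498) - 4*0.201884 + 1*0.614878 + 4*0.32309 = -0.9718


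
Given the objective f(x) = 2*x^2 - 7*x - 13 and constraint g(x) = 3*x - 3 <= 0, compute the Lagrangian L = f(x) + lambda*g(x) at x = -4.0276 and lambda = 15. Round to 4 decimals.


Step 1: Evaluate f(x).
f(-4.0276) = 2*(-4.0276)^2 - 7*(-4.0276) - 13 = 47.6363
Step 2: Evaluate g(x).
g(-4.0276) = 3*-4.0276 - 3 = -15.0828
Step 3: Compute Lagrangian.
L = 47.6363 + 15*-15.0828 = -178.6057


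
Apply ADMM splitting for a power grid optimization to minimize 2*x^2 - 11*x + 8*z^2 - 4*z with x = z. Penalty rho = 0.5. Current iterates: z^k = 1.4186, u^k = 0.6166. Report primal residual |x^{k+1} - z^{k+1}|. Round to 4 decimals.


ADMM iteration with rho = 0.5, z^k = 1.4186, u^k = 0.6166
Step 1: x-update.
Minimize 2*x^2 - 11*x + (0.5/2)*(x - 1.4186 + 0.6166)^2
FOC: (2*2 + 0.5)*x = 11 + 0.5*(1.4186 - 0.6166)
x^{k+1} = 2.5336
Step 2: z-update.
Minimize 8*z^2 - 4*z + (0.5/2)*(2.5336 - z + 0.6166)^2
FOC: (2*8 + 0.5)*z = 4 + 0.5*(2.5336 + 0.6166)
z^{k+1} = 0.3379
Step 3: u-update.
u^{k+1} = 0.6166 + 2.5336 - 0.3379 = 2.8123
Step 4: Primal residual = |2.5336 - 0.3379| = 2.1957


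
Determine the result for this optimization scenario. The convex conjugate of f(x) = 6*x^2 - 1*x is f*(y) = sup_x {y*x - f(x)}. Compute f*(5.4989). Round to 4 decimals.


f*(y) = sup_x {y*x - a*x^2 - b*x} = sup_x {(y-b)*x - a*x^2}
FOC: (y - b) - 2a*x = 0 => x* = (y - b)/(2a)
x* = (5.4989 + 1)/(2*6) = 0.5416
f*(5.4989) = (y-b)^2/(4a) = (5.4989 + 1)^2/(4*6)
= 42.2357/24 = 1.7598


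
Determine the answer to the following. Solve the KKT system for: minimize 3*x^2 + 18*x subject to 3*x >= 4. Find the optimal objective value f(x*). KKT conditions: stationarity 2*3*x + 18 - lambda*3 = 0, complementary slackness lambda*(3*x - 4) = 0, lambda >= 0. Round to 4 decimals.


Step 1: Try lambda = 0 (constraint inactive).
x_unc = -18/(2*3) = -3.0
Check: 3*-3.0 = -9.0 < 4 -- violated!
Step 2: Constraint must be active: 3*x = 4
x* = 4/3 = 1.3333 (rounded; the exact value 4/3 is used below)
lambda = (2*3*(4/3) + 18)/3 = 8.6667
Step 3: Compute optimal value.
f(x*) = 3*(4/3)^2 + 18*(4/3) = 29.3333


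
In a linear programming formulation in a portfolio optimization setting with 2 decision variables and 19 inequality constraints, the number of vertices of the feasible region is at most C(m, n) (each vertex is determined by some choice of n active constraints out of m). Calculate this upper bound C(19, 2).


Each vertex corresponds to some choice of n active constraints out of m, so the number of vertices is at most C(m, n) = m! / (n!(m-n)!).
m = 19, n = 2
Numerator: 19 * 18
Denominator: 2! = 2
C(19, 2) = 171


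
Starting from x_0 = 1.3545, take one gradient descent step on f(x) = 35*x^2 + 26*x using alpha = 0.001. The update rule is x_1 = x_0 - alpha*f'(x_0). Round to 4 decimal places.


We compute the gradient at x_0 and apply the update.
f'(x) = 70*x + 26
f'(1.3545) = 70*1.3545 + 26 = 120.815
x_1 = 1.3545 - 0.001*120.815 = 1.2337


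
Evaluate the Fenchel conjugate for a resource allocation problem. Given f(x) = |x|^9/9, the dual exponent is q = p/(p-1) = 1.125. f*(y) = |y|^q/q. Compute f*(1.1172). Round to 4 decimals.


The conjugate exponent q satisfies 1/p + 1/q = 1.
p = 9, so q = 9/(9 - 1) = 1.125
|y|^q = 1.1172^1.125 = 1.1328
f*(1.1172) = 1.1328 / 1.125 = 1.0069


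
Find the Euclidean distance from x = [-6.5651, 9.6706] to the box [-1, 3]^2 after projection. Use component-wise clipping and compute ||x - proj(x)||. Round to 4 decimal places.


Project each component onto [-1, 3].
clip(-6.5651) = -1.0, clip(9.6706) = 3.0
Projection = [-1.0, 3.0]
Squared diffs: [30.9703, 44.4969]
Distance = sqrt(75.4672) = 8.6872


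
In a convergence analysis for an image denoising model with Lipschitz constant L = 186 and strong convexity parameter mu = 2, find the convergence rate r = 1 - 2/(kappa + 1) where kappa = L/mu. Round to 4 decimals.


Step 1: Compute the condition number.
kappa = L/mu = 186/2 = 93.0
Step 2: Compute the convergence rate.
r = 1 - 2/(kappa + 1) = 1 - 2*mu/(L + mu) = (L - mu)/(L + mu) = 184/188 = 0.9787


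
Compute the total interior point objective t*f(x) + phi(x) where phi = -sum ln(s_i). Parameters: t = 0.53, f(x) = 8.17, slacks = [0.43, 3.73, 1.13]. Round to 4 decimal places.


Step 1: Compute log-barrier.
ln values: [-0.844, 1.3164, 0.1222]
phi = -(-0.844 + 1.3164 + 0.1222) = -0.5947
Step 2: Compute augmented objective.
t*f(x) = 0.53*8.17 = 4.3301
Total = 4.3301 - 0.5947 = 3.7354


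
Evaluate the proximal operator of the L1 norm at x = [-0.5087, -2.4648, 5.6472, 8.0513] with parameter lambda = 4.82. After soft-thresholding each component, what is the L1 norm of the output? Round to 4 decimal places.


Soft-thresholding with lambda = 4.82:
prox(-0.5087) = sign(-0.5087)*max(|-0.5087| - 4.82, 0) = 0.0
prox(-2.4648) = sign(-2.4648)*max(|-2.4648| - 4.82, 0) = 0.0
prox(5.6472) = sign(5.6472)*max(|5.6472| - 4.82, 0) = 0.8272
prox(8.0513) = sign(8.0513)*max(|8.0513| - 4.82, 0) = 3.2313
prox(x) = [0.0, 0.0, 0.8272, 3.2313]
||prox(x)||_1 = 0.0 + 0.0 + 0.8272 + 3.2313 = 4.0585


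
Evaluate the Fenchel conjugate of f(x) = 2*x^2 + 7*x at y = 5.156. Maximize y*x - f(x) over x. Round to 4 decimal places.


f*(y) = sup_x {y*x - a*x^2 - b*x} = sup_x {(y-b)*x - a*x^2}
FOC: (y - b) - 2a*x = 0 => x* = (y - b)/(2a)
x* = (5.156 - 7)/(2*2) = -0.461
f*(5.156) = (y-b)^2/(4a) = (5.156 - 7)^2/(4*2)
= 3.4003/8 = 0.425


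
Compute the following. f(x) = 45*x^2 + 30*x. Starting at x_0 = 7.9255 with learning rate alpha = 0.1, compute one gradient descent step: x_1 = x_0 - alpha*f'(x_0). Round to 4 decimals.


We compute the gradient at x_0 and apply the update.
f'(x) = 90*x + 30
f'(7.9255) = 90*7.9255 + 30 = 743.295
x_1 = 7.9255 - 0.1*743.295 = -66.404


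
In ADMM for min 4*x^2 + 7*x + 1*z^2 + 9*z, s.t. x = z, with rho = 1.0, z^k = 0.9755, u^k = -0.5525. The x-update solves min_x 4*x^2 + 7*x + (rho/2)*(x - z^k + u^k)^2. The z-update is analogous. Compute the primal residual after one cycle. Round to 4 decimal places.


ADMM iteration with rho = 1.0, z^k = 0.9755, u^k = -0.5525
Step 1: x-update.
Minimize 4*x^2 + 7*x + (1.0/2)*(x - 0.9755 - 0.5525)^2
FOC: (2*4 + 1.0)*x = -7 + 1.0*(0.9755 + 0.5525)
x^{k+1} = -0.608
Step 2: z-update.
Minimize 1*z^2 + 9*z + (1.0/2)*(-0.608 - z - 0.5525)^2
FOC: (2*1 + 1.0)*z = -9 + 1.0*(-0.608 - 0.5525)
z^{k+1} = -3.3868
Step 3: u-update.
u^{k+1} = -0.5525 - 0.608 + 3.3868 = 2.2263
Step 4: Primal residual = |-0.608 + 3.3868| = 2.7788


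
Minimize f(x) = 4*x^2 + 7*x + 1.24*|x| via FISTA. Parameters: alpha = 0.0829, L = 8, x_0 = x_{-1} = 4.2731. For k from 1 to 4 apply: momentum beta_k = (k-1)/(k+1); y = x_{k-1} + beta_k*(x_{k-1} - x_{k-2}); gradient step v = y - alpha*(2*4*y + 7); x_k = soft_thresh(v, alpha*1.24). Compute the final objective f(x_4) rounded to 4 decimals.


FISTA on f(x) = 4*x^2 + 7*x + 1.24*|x|
L = 8, alpha = 0.0829
Iteration 1: beta = 0.0, y = 4.2731 + 0.0*(4.2731 - 4.2731) = 4.2731
  grad(y) = 41.1848, v = y - alpha*grad = 0.8589
  prox(v) = soft_thresh(0.8589, 0.1028) = 0.7561
Iteration 2: beta = 0.3333, y = 0.7561 + 0.3333*(0.7561 - 4.2731) = -0.4163
  grad(y) = 3.67, v = y - alpha*grad = -0.7205
  prox(v) = soft_thresh(-0.7205, 0.1028) = -0.6177
Iteration 3: beta = 0.5, y = -0.6177 + 0.5*(-0.6177 - 0.7561) = -1.3046
  grad(y) = -3.4367, v = y - alpha*grad = -1.0197
  prox(v) = soft_thresh(-1.0197, 0.1028) = -0.9169
Iteration 4: beta = 0.6, y = -0.9169 + 0.6*(-0.9169 + 0.6177) = -1.0964
  grad(y) = -1.7712, v = y - alpha*grad = -0.9496
  prox(v) = soft_thresh(-0.9496, 0.1028) = -0.8468
f(x_4) = 4*(-0.8468)^2 + 7*(-0.8468) + 1.24*|-0.8468| = -2.0093


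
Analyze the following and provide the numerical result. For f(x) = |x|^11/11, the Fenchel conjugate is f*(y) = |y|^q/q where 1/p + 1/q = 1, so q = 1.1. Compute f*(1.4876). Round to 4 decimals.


The conjugate exponent q satisfies 1/p + 1/q = 1.
p = 11, so q = 11/(11 - 1) = 1.1
|y|^q = 1.4876^1.1 = 1.5479
f*(1.4876) = 1.5479 / 1.1 = 1.4072


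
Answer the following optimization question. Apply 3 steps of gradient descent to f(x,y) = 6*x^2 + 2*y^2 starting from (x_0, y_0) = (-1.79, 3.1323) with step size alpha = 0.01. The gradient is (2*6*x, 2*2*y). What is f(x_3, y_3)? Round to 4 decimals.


Gradient descent on f(x,y) = 6*x^2 + 2*y^2.
Starting point: (-1.79, 3.1323), alpha = 0.01
Step 1: grad_x = 2*6*-1.79 = -21.48, grad_y = 2*2*3.1323 = 12.5292
  x_1 = -1.79 - 0.01*-21.48 = -1.5752
  y_1 = 3.1323 - 0.01*12.5292 = 3.007
Step 2: grad_x = 2*6*-1.5752 = -18.9024, grad_y = 2*2*3.007 = 12.028
  x_2 = -1.5752 - 0.01*-18.9024 = -1.3862
  y_2 = 3.007 - 0.01*12.028 = 2.8867
Step 3: grad_x = 2*6*-1.3862 = -16.6341, grad_y = 2*2*2.8867 = 11.5469
  x_3 = -1.3862 - 0.01*-16.6341 = -1.2198
  y_3 = 2.8867 - 0.01*11.5469 = 2.7713
f(-1.2198, 2.7713) = 6*(-1.2198)^2 + 2*2.7713^2 = 24.2877


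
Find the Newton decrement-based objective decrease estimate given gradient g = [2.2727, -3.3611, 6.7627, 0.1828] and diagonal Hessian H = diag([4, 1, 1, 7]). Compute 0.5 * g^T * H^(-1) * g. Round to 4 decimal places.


Step 1: H is diagonal, so H^(-1) * g = [0.5682, -3.3611, 6.7627, 0.0261].
Step 2: g^T H^(-1) g = sum_i g_i^2 / H_ii
  = (2.2727)^2/4 + (-3.3611)^2/1 + (6.7627)^2/1 + (0.1828)^2/7
  = 1.2913 + 11.297 + 45.7341 + 0.0048 = 58.3272
Step 3: Objective decrease = 0.5 * g^T H^(-1) g = 29.1636


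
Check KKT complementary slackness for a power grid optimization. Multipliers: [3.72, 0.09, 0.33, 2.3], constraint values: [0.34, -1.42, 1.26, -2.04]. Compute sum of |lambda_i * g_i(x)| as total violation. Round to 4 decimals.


KKT complementary slackness check:
lambda_1 * g_1 = 3.72 * 0.34 = 1.2648
lambda_2 * g_2 = 0.09 * -1.42 = -0.1278
lambda_3 * g_3 = 0.33 * 1.26 = 0.4158
lambda_4 * g_4 = 2.3 * -2.04 = -4.692
Total violation = 1.2648 + 0.1278 + 0.4158 + 4.692 = 6.5004


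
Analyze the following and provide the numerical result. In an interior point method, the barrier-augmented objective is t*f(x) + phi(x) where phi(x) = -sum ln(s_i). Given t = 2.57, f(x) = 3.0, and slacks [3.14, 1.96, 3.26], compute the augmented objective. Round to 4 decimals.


Step 1: Compute log-barrier.
ln values: [1.1442, 0.6729, 1.1817]
phi = -(1.1442 + 0.6729 + 1.1817) = -2.9989
Step 2: Compute augmented objective.
t*f(x) = 2.57*3.0 = 7.71
Total = 7.71 - 2.9989 = 4.7111


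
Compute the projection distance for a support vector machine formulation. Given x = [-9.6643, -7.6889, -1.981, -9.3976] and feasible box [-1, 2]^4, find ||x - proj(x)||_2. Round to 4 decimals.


Project each component onto [-1, 2].
clip(-9.6643) = -1.0, clip(-7.6889) = -1.0, clip(-1.981) = -1.0, clip(-9.3976) = -1.0
Projection = [-1.0, -1.0, -1.0, -1.0]
Squared diffs: [75.0701, 44.7414, 0.9624, 70.5197]
Distance = sqrt(191.2936) = 13.8309


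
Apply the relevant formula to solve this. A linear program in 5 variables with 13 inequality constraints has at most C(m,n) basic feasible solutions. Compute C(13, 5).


Each vertex corresponds to some choice of n active constraints out of m, so the number of vertices is at most C(m, n) = m! / (n!(m-n)!).
m = 13, n = 5
Numerator: 13 * 12 * 11 * 10 * 9
Denominator: 5! = 120
C(13, 5) = 1287


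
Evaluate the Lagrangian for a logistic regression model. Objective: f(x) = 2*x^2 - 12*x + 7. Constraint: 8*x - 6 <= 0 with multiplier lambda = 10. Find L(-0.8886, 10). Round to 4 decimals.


Step 1: Evaluate f(x).
f(-0.8886) = 2*(-0.8886)^2 - 12*(-0.8886) + 7 = 19.2424
Step 2: Evaluate g(x).
g(-0.8886) = 8*-0.8886 - 6 = -13.1088
Step 3: Compute Lagrangian.
L = 19.2424 + 10*-13.1088 = -111.8456


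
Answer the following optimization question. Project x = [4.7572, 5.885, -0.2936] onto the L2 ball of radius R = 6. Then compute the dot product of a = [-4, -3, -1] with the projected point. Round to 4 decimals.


Step 1: Compute ||x|| (intermediates to 6 decimals).
||x|| = sqrt(4.7572^2 + 5.885^2 + (-0.2936)^2) = 7.573003
Step 2: Project.
Since ||x|| > R, scale = R/||x|| = 6/7.573003 = 0.792288, proj(x) = scale * x
proj(x) = [3.769072, 4.662615, -0.232616]
Step 3: Dot product.
a^T * proj(x) = -4*3.769072 - 3*4.662615 - 1*(-0.232616) = -28.8315


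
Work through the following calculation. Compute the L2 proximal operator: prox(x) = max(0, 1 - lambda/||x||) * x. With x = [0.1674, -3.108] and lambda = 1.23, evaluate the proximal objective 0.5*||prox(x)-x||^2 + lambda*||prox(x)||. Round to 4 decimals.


Step 1: Compute ||x||.
||x|| = 3.1125
Step 2: Compute scaling factor.
scale = max(0, 1 - 1.23/3.1125) = 0.6048
Step 3: prox(x) = [0.1012, -1.8798]
||prox(x)|| = 1.8825
Step 4: Proximal objective.
0.5*||prox-x||^2 = 0.7565
lambda*||prox|| = 2.3155
Total = 3.0719


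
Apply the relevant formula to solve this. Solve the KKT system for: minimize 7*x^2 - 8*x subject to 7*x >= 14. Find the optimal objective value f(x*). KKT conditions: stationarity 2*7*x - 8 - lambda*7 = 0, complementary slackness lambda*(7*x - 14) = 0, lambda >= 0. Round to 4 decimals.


Step 1: Try lambda = 0 (constraint inactive).
x_unc = 8/(2*7) = 0.5714
Check: 7*0.5714 = 3.9998 < 14 -- violated!
Step 2: Constraint must be active: 7*x = 14
x* = 14/7 = 2.0
lambda = (2*7*2.0 - 8)/7 = 2.8571
Step 3: Compute optimal value.
f(x*) = 7*2.0^2 - 8*2.0 = 12.0


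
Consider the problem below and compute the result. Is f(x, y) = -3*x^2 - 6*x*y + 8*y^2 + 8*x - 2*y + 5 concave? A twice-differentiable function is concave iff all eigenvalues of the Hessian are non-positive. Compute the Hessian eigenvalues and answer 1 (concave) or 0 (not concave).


The Hessian of f(x,y) = -3*x^2 - 6*x*y + 8*y^2 + 8*x - 2*y + 5 is:
H = [[-6, -6], [-6, 16]]
Trace = -6 + 16 = 10
Determinant = -6*16 - (-6)^2 = -132
Discriminant = (10)^2 - 4*-132 = 628.0
Eigenvalues: lambda_1 = -7.53, lambda_2 = 17.53
The function is not concave.

0


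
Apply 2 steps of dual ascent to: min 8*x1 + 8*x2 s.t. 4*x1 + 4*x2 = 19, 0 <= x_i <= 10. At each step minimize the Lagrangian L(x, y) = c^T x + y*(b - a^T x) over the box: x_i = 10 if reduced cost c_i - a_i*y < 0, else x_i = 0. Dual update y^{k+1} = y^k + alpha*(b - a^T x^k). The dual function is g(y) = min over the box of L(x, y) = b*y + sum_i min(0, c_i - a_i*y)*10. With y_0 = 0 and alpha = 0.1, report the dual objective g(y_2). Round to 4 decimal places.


Dual ascent for LP: min 8*x1 + 8*x2, 4*x1 + 4*x2 = 19, 0 <= x_i <= 10
Step 1: y^k = 0.0, reduced costs: (8.0, 8.0)
  x^k = (0.0, 0.0), subgradient = b - a^T x = 19.0
  y^{k+1} = 0.0 + 0.1*19.0 = 1.9
Step 2: y^k = 1.9, reduced costs: (0.4, 0.4)
  x^k = (0.0, 0.0), subgradient = b - a^T x = 19.0
  y^{k+1} = 1.9 + 0.1*19.0 = 3.8
Dual objective at y_2 = 3.8: reduced costs (-7.2, -7.2), box minimizer x = (10.0, 10.0)
g(y_2) = b*y + (c1 - a1*y)*x1 + (c2 - a2*y)*x2 = 19*3.8 + (-7.2)*10.0 + (-7.2)*10.0 = 72.2 - 72.0 - 72.0 = -71.8


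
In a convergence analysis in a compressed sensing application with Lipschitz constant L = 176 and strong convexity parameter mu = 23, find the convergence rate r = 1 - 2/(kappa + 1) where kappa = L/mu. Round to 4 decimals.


Step 1: Compute the condition number.
kappa = L/mu = 176/23 = 7.6522
Step 2: Compute the convergence rate.
r = 1 - 2/(kappa + 1) = 1 - 2*mu/(L + mu) = (L - mu)/(L + mu) = 153/199 = 0.7688


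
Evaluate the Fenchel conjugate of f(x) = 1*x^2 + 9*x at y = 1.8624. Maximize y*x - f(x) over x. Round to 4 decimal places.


f*(y) = sup_x {y*x - a*x^2 - b*x} = sup_x {(y-b)*x - a*x^2}
FOC: (y - b) - 2a*x = 0 => x* = (y - b)/(2a)
x* = (1.8624 - 9)/(2*1) = -3.5688
f*(1.8624) = (y-b)^2/(4a) = (1.8624 - 9)^2/(4*1)
= 50.9453/4 = 12.7363


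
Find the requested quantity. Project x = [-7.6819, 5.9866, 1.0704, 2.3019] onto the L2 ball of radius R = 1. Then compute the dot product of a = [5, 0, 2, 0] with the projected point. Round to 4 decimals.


Step 1: Compute ||x|| (intermediates to 6 decimals).
||x|| = sqrt((-7.6819)^2 + 5.9866^2 + 1.0704^2 + 2.3019^2) = 10.064565
Step 2: Project.
Since ||x|| > R, scale = R/||x|| = 1/10.064565 = 0.099358, proj(x) = scale * x
proj(x) = [-0.763258, 0.594817, 0.106353, 0.228712]
Step 3: Dot product.
a^T * proj(x) = 5*(-0.763258) + 0*0.594817 + 2*0.106353 + 0*0.228712 = -3.6036


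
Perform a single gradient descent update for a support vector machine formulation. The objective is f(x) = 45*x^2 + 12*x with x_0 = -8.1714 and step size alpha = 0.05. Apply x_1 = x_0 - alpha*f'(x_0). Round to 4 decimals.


We compute the gradient at x_0 and apply the update.
f'(x) = 90*x + 12
f'(-8.1714) = 90*-8.1714 + 12 = -723.426
x_1 = -8.1714 - 0.05*-723.426 = 27.9999


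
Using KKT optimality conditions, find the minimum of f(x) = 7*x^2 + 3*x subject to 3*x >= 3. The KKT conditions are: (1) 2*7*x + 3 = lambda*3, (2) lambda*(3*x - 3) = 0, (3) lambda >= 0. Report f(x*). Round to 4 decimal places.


Step 1: Try lambda = 0 (constraint inactive).
x_unc = -3/(2*7) = -0.2143
Check: 3*-0.2143 = -0.6429 < 3 -- violated!
Step 2: Constraint must be active: 3*x = 3
x* = 3/3 = 1.0
lambda = (2*7*1.0 + 3)/3 = 5.6667
Step 3: Compute optimal value.
f(x*) = 7*1.0^2 + 3*1.0 = 10.0


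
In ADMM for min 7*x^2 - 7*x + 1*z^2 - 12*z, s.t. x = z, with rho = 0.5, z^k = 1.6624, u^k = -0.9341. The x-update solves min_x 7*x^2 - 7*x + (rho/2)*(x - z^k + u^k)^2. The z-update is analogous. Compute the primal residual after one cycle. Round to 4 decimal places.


ADMM iteration with rho = 0.5, z^k = 1.6624, u^k = -0.9341
Step 1: x-update.
Minimize 7*x^2 - 7*x + (0.5/2)*(x - 1.6624 - 0.9341)^2
FOC: (2*7 + 0.5)*x = 7 + 0.5*(1.6624 + 0.9341)
x^{k+1} = 0.5723
Step 2: z-update.
Minimize 1*z^2 - 12*z + (0.5/2)*(0.5723 - z - 0.9341)^2
FOC: (2*1 + 0.5)*z = 12 + 0.5*(0.5723 - 0.9341)
z^{k+1} = 4.7276
Step 3: u-update.
u^{k+1} = -0.9341 + 0.5723 - 4.7276 = -5.0894
Step 4: Primal residual = |0.5723 - 4.7276| = 4.1553


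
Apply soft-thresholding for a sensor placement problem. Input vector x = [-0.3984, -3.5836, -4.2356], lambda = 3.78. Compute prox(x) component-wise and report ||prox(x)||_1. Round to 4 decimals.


Soft-thresholding with lambda = 3.78:
prox(-0.3984) = sign(-0.3984)*max(|-0.3984| - 3.78, 0) = 0.0
prox(-3.5836) = sign(-3.5836)*max(|-3.5836| - 3.78, 0) = 0.0
prox(-4.2356) = sign(-4.2356)*max(|-4.2356| - 3.78, 0) = -0.4556
prox(x) = [0.0, 0.0, -0.4556]
||prox(x)||_1 = 0.0 + 0.0 + 0.4556 = 0.4556


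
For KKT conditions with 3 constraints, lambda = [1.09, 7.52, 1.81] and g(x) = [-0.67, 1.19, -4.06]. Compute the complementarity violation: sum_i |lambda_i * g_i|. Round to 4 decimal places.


KKT complementary slackness check:
lambda_1 * g_1 = 1.09 * -0.67 = -0.7303
lambda_2 * g_2 = 7.52 * 1.19 = 8.9488
lambda_3 * g_3 = 1.81 * -4.06 = -7.3486
Total violation = 0.7303 + 8.9488 + 7.3486 = 17.0277


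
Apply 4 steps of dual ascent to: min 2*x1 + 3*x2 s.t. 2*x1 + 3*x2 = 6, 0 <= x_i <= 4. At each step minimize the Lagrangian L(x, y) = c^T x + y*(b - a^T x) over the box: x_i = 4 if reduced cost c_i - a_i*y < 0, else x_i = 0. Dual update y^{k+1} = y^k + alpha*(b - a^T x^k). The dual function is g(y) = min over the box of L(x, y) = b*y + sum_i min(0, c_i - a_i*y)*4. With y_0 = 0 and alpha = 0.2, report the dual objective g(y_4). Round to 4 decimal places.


Dual ascent for LP: min 2*x1 + 3*x2, 2*x1 + 3*x2 = 6, 0 <= x_i <= 4
Step 1: y^k = 0.0, reduced costs: (2.0, 3.0)
  x^k = (0.0, 0.0), subgradient = b - a^T x = 6.0
  y^{k+1} = 0.0 + 0.2*6.0 = 1.2
Step 2: y^k = 1.2, reduced costs: (-0.4, -0.6)
  x^k = (4.0, 4.0), subgradient = b - a^T x = -14.0
  y^{k+1} = 1.2 + 0.2*-14.0 = -1.6
Step 3: y^k = -1.6, reduced costs: (5.2, 7.8)
  x^k = (0.0, 0.0), subgradient = b - a^T x = 6.0
  y^{k+1} = -1.6 + 0.2*6.0 = -0.4
Step 4: y^k = -0.4, reduced costs: (2.8, 4.2)
  x^k = (0.0, 0.0), subgradient = b - a^T x = 6.0
  y^{k+1} = -0.4 + 0.2*6.0 = 0.8
Dual objective at y_4 = 0.8: reduced costs (0.4, 0.6), box minimizer x = (0.0, 0.0)
g(y_4) = b*y + (c1 - a1*y)*x1 + (c2 - a2*y)*x2 = 6*0.8 + 0.4*0.0 + 0.6*0.0 = 4.8 + 0.0 + 0.0 = 4.8


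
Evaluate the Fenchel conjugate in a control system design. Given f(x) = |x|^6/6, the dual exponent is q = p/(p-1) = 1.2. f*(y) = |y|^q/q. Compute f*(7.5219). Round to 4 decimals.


The conjugate exponent q satisfies 1/p + 1/q = 1.
p = 6, so q = 6/(6 - 1) = 1.2
|y|^q = 7.5219^1.2 = 11.2614
f*(7.5219) = 11.2614 / 1.2 = 9.3845


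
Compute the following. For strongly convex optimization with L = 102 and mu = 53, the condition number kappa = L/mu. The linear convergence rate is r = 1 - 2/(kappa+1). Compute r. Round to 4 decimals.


Step 1: Compute the condition number.
kappa = L/mu = 102/53 = 1.9245
Step 2: Compute the convergence rate.
r = 1 - 2/(kappa + 1) = 1 - 2*mu/(L + mu) = (L - mu)/(L + mu) = 49/155 = 0.3161


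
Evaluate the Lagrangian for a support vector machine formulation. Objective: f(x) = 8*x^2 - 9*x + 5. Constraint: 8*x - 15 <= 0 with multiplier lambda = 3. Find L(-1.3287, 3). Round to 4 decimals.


Step 1: Evaluate f(x).
f(-1.3287) = 8*(-1.3287)^2 - 9*(-1.3287) + 5 = 31.0818
Step 2: Evaluate g(x).
g(-1.3287) = 8*-1.3287 - 15 = -25.6296
Step 3: Compute Lagrangian.
L = 31.0818 + 3*-25.6296 = -45.807


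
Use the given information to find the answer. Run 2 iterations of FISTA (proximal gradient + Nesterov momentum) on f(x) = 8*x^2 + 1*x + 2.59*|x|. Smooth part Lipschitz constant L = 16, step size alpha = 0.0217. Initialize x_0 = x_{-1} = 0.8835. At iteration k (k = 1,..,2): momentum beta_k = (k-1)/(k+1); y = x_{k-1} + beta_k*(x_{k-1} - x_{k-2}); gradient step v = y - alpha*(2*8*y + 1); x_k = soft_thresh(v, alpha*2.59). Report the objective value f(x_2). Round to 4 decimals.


FISTA on f(x) = 8*x^2 + 1*x + 2.59*|x|
L = 16, alpha = 0.0217
Iteration 1: beta = 0.0, y = 0.8835 + 0.0*(0.8835 - 0.8835) = 0.8835
  grad(y) = 15.136, v = y - alpha*grad = 0.555
  prox(v) = soft_thresh(0.555, 0.0562) = 0.4988
Iteration 2: beta = 0.3333, y = 0.4988 + 0.3333*(0.4988 - 0.8835) = 0.3706
  grad(y) = 6.93, v = y - alpha*grad = 0.2202
  prox(v) = soft_thresh(0.2202, 0.0562) = 0.164
f(x_2) = 8*0.164^2 + 1*0.164 + 2.59*|0.164| = 0.8042


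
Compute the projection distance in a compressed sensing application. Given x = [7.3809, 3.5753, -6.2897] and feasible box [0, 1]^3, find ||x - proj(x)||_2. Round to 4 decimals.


Project each component onto [0, 1].
clip(7.3809) = 1.0, clip(3.5753) = 1.0, clip(-6.2897) = 0.0
Projection = [1.0, 1.0, 0.0]
Squared diffs: [40.7159, 6.6322, 39.5603]
Distance = sqrt(86.9084) = 9.3225


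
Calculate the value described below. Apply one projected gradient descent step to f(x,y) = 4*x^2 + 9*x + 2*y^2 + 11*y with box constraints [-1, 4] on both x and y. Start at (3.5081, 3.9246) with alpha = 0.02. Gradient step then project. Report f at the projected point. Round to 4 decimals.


Step 1: Compute gradient at (3.5081, 3.9246).
grad_x = 2*4*3.5081 + 9 = 37.0648
grad_y = 2*2*3.9246 + 11 = 26.6984
Step 2: Gradient step.
x_raw = 3.5081 - 0.02*37.0648 = 2.7668
y_raw = 3.9246 - 0.02*26.6984 = 3.3906
Step 3: Project onto [-1, 4].
x_proj = clip(2.7668) = 2.7668
y_proj = clip(3.3906) = 3.3906
Step 4: Evaluate f.
f(2.7668, 3.3906) = 115.8118


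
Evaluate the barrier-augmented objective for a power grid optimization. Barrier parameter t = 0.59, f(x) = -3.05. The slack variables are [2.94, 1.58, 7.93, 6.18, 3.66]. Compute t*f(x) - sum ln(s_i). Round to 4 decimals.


Step 1: Compute log-barrier.
ln values: [1.0784, 0.4574, 2.0707, 1.8213, 1.2975]
phi = -(1.0784 + 0.4574 + 2.0707 + 1.8213 + 1.2975) = -6.7253
Step 2: Compute augmented objective.
t*f(x) = 0.59*-3.05 = -1.7995
Total = -1.7995 - 6.7253 = -8.5248


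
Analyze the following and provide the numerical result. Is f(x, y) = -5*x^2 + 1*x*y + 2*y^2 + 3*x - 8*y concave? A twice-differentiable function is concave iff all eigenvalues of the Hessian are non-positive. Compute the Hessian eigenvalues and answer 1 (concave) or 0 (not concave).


The Hessian of f(x,y) = -5*x^2 + 1*x*y + 2*y^2 + 3*x - 8*y is:
H = [[-10, 1], [1, 4]]
Trace = -10 + 4 = -6
Determinant = -10*4 - (1)^2 = -41
Discriminant = (-6)^2 - 4*-41 = 200.0
Eigenvalues: lambda_1 = -10.0711, lambda_2 = 4.0711
The function is not concave.

0


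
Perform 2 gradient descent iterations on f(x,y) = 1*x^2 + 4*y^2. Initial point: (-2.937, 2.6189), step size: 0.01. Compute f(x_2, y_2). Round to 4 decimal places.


Gradient descent on f(x,y) = 1*x^2 + 4*y^2.
Starting point: (-2.937, 2.6189), alpha = 0.01
Step 1: grad_x = 2*1*-2.937 = -5.874, grad_y = 2*4*2.6189 = 20.9512
  x_1 = -2.937 - 0.01*-5.874 = -2.8783
  y_1 = 2.6189 - 0.01*20.9512 = 2.4094
Step 2: grad_x = 2*1*-2.8783 = -5.7565, grad_y = 2*4*2.4094 = 19.2751
  x_2 = -2.8783 - 0.01*-5.7565 = -2.8207
  y_2 = 2.4094 - 0.01*19.2751 = 2.2166
f(-2.8207, 2.2166) = 1*(-2.8207)^2 + 4*2.2166^2 = 27.6102


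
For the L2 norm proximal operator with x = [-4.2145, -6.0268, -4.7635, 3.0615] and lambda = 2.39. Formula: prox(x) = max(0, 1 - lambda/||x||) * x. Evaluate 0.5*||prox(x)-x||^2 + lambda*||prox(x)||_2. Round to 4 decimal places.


Step 1: Compute ||x||.
||x|| = 9.2816
Step 2: Compute scaling factor.
scale = max(0, 1 - 2.39/9.2816) = 0.7425
Step 3: prox(x) = [-3.1293, -4.4749, -3.5369, 2.2732]
||prox(x)|| = 6.8916
Step 4: Proximal objective.
0.5*||prox-x||^2 = 2.8561
lambda*||prox|| = 16.4709
Total = 19.327


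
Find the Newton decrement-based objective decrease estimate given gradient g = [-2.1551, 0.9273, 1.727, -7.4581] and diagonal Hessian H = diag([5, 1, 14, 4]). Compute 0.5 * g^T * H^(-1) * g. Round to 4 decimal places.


Step 1: H is diagonal, so H^(-1) * g = [-0.431, 0.9273, 0.1234, -1.8645].
Step 2: g^T H^(-1) g = sum_i g_i^2 / H_ii
  = (-2.1551)^2/5 + (0.9273)^2/1 + (1.727)^2/14 + (-7.4581)^2/4
  = 0.9289 + 0.8599 + 0.213 + 13.9058 = 15.9076
Step 3: Objective decrease = 0.5 * g^T H^(-1) g = 7.9538


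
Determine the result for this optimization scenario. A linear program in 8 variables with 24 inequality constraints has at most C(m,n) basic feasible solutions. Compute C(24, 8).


Each vertex corresponds to some choice of n active constraints out of m, so the number of vertices is at most C(m, n) = m! / (n!(m-n)!).
m = 24, n = 8
Numerator: 24 * 23 * 22 * 21 * 20 * 19 * 18 * 17
Denominator: 8! = 40320
C(24, 8) = 735471


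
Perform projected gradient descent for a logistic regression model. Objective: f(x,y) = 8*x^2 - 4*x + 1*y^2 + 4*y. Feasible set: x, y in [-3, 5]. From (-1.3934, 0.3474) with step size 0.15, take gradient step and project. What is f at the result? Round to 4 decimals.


Step 1: Compute gradient at (-1.3934, 0.3474).
grad_x = 2*8*-1.3934 - 4 = -26.2944
grad_y = 2*1*0.3474 + 4 = 4.6948
Step 2: Gradient step.
x_raw = -1.3934 - 0.15*-26.2944 = 2.5508
y_raw = 0.3474 - 0.15*4.6948 = -0.3568
Step 3: Project onto [-3, 5].
x_proj = clip(2.5508) = 2.5508
y_proj = clip(-0.3568) = -0.3568
Step 4: Evaluate f.
f(2.5508, -0.3568) = 40.548


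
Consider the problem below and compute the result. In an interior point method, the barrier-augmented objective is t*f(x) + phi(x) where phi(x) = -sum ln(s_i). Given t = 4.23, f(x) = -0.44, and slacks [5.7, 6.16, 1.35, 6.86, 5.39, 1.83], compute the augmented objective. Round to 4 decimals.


Step 1: Compute log-barrier.
ln values: [1.7405, 1.8181, 0.3001, 1.9257, 1.6845, 0.6043]
phi = -(1.7405 + 1.8181 + 0.3001 + 1.9257 + 1.6845 + 0.6043) = -8.0732
Step 2: Compute augmented objective.
t*f(x) = 4.23*-0.44 = -1.8612
Total = -1.8612 - 8.0732 = -9.9344


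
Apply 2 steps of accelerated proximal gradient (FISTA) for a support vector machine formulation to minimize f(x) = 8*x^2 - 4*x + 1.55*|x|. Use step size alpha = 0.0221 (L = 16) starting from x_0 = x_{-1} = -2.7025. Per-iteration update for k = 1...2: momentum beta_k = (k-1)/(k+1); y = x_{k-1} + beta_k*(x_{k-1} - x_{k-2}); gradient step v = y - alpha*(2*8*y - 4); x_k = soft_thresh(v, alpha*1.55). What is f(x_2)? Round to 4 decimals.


FISTA on f(x) = 8*x^2 - 4*x + 1.55*|x|
L = 16, alpha = 0.0221
Iteration 1: beta = 0.0, y = -2.7025 + 0.0*(-2.7025 + 2.7025) = -2.7025
  grad(y) = -47.24, v = y - alpha*grad = -1.6585
  prox(v) = soft_thresh(-1.6585, 0.0343) = -1.6242
Iteration 2: beta = 0.3333, y = -1.6242 + 0.3333*(-1.6242 + 2.7025) = -1.2648
  grad(y) = -24.2371, v = y - alpha*grad = -0.7292
  prox(v) = soft_thresh(-0.7292, 0.0343) = -0.6949
f(x_2) = 8*(-0.6949)^2 - 4*(-0.6949) + 1.55*|-0.6949| = 7.7202


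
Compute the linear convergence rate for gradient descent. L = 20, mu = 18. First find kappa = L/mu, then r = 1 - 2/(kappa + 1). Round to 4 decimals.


Step 1: Compute the condition number.
kappa = L/mu = 20/18 = 1.1111
Step 2: Compute the convergence rate.
r = 1 - 2/(kappa + 1) = 1 - 2*mu/(L + mu) = (L - mu)/(L + mu) = 2/38 = 0.0526


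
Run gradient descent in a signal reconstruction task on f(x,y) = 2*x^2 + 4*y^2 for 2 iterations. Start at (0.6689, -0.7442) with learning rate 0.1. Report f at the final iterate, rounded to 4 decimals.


Gradient descent on f(x,y) = 2*x^2 + 4*y^2.
Starting point: (0.6689, -0.7442), alpha = 0.1
Step 1: grad_x = 2*2*0.6689 = 2.6756, grad_y = 2*4*-0.7442 = -5.9536
  x_1 = 0.6689 - 0.1*2.6756 = 0.4013
  y_1 = -0.7442 - 0.1*-5.9536 = -0.1488
Step 2: grad_x = 2*2*0.4013 = 1.6054, grad_y = 2*4*-0.1488 = -1.1907
  x_2 = 0.4013 - 0.1*1.6054 = 0.2408
  y_2 = -0.1488 - 0.1*-1.1907 = -0.0298
f(0.2408, -0.0298) = 2*0.2408^2 + 4*(-0.0298)^2 = 0.1195


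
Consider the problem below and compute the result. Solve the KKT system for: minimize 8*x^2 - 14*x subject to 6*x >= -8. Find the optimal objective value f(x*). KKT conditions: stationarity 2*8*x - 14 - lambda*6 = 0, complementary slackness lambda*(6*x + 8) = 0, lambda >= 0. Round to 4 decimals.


Step 1: Try lambda = 0 (constraint inactive).
Stationarity: 2*8*x - 14 = 0
x* = 14/(2*8) = 0.875
Check constraint: 6*0.875 = 5.25 >= -8 -- satisfied.
Step 2: Compute optimal value.
f(x*) = 8*0.875^2 - 14*0.875 = -6.125


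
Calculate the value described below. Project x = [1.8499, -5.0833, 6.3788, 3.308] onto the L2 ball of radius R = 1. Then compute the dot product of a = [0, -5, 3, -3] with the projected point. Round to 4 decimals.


Step 1: Compute ||x|| (intermediates to 6 decimals).
||x|| = sqrt(1.8499^2 + (-5.0833)^2 + 6.3788^2 + 3.308^2) = 8.99411
Step 2: Project.
Since ||x|| > R, scale = R/||x|| = 1/8.99411 = 0.111184, proj(x) = scale * x
proj(x) = [0.205679, -0.565182, 0.70922, 0.367797]
Step 3: Dot product.
a^T * proj(x) = 0*0.205679 - 5*(-0.565182) + 3*0.70922 - 3*0.367797 = 3.8502


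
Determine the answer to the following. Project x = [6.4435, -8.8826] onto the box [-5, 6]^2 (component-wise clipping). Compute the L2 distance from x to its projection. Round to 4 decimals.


Project each component onto [-5, 6].
clip(6.4435) = 6.0, clip(-8.8826) = -5.0
Projection = [6.0, -5.0]
Squared diffs: [0.1967, 15.0746]
Distance = sqrt(15.2713) = 3.9078


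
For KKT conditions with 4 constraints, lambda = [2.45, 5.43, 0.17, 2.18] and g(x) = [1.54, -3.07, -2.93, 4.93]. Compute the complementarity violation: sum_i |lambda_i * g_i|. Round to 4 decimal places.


KKT complementary slackness check:
lambda_1 * g_1 = 2.45 * 1.54 = 3.773
lambda_2 * g_2 = 5.43 * -3.07 = -16.6701
lambda_3 * g_3 = 0.17 * -2.93 = -0.4981
lambda_4 * g_4 = 2.18 * 4.93 = 10.7474
Total violation = 3.773 + 16.6701 + 0.4981 + 10.7474 = 31.6886


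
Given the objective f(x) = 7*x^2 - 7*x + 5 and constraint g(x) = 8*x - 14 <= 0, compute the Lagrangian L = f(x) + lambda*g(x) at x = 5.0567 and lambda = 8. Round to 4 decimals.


Step 1: Evaluate f(x).
f(5.0567) = 7*5.0567^2 - 7*5.0567 + 5 = 148.5946
Step 2: Evaluate g(x).
g(5.0567) = 8*5.0567 - 14 = 26.4536
Step 3: Compute Lagrangian.
L = 148.5946 + 8*26.4536 = 360.2234


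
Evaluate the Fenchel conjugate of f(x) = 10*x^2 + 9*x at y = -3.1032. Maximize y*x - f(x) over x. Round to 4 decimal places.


f*(y) = sup_x {y*x - a*x^2 - b*x} = sup_x {(y-b)*x - a*x^2}
FOC: (y - b) - 2a*x = 0 => x* = (y - b)/(2a)
x* = (-3.1032 - 9)/(2*10) = -0.6052
f*(-3.1032) = (y-b)^2/(4a) = (-3.1032 - 9)^2/(4*10)
= 146.4875/40 = 3.6622


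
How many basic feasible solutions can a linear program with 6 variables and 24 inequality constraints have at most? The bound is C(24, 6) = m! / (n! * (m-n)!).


Each vertex corresponds to some choice of n active constraints out of m, so the number of vertices is at most C(m, n) = m! / (n!(m-n)!).
m = 24, n = 6
Numerator: 24 * 23 * 22 * 21 * 20 * 19
Denominator: 6! = 720
C(24, 6) = 134596


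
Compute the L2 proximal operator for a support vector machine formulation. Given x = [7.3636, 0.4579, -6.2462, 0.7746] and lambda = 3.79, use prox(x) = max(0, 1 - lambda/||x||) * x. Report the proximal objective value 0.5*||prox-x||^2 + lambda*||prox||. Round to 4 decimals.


Step 1: Compute ||x||.
||x|| = 9.6978
Step 2: Compute scaling factor.
scale = max(0, 1 - 3.79/9.6978) = 0.6092
Step 3: prox(x) = [4.4858, 0.2789, -3.8051, 0.4719]
||prox(x)|| = 5.9078
Step 4: Proximal objective.
0.5*||prox-x||^2 = 7.1821
lambda*||prox|| = 22.3906
Total = 29.5726


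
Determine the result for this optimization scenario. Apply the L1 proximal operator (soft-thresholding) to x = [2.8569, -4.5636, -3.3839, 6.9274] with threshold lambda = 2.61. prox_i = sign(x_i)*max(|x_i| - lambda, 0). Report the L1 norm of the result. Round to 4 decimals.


Soft-thresholding with lambda = 2.61:
prox(2.8569) = sign(2.8569)*max(|2.8569| - 2.61, 0) = 0.2469
prox(-4.5636) = sign(-4.5636)*max(|-4.5636| - 2.61, 0) = -1.9536
prox(-3.3839) = sign(-3.3839)*max(|-3.3839| - 2.61, 0) = -0.7739
prox(6.9274) = sign(6.9274)*max(|6.9274| - 2.61, 0) = 4.3174
prox(x) = [0.2469, -1.9536, -0.7739, 4.3174]
||prox(x)||_1 = 0.2469 + 1.9536 + 0.7739 + 4.3174 = 7.2918


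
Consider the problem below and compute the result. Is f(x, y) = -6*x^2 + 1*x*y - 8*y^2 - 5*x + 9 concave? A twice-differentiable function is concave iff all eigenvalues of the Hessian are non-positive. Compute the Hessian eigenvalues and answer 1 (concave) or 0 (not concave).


The Hessian of f(x,y) = -6*x^2 + 1*x*y - 8*y^2 - 5*x + 9 is:
H = [[-12, 1], [1, -16]]
Trace = -12 - 16 = -28
Determinant = -12*-16 - (1)^2 = 191
Discriminant = (-28)^2 - 4*191 = 20.0
Eigenvalues: lambda_1 = -16.2361, lambda_2 = -11.7639
The function is concave.

1


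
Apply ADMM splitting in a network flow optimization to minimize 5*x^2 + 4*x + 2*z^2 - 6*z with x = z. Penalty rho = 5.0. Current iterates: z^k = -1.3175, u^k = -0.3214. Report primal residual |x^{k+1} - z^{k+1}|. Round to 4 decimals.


ADMM iteration with rho = 5.0, z^k = -1.3175, u^k = -0.3214
Step 1: x-update.
Minimize 5*x^2 + 4*x + (5.0/2)*(x + 1.3175 - 0.3214)^2
FOC: (2*5 + 5.0)*x = -4 + 5.0*(-1.3175 + 0.3214)
x^{k+1} = -0.5987
Step 2: z-update.
Minimize 2*z^2 - 6*z + (5.0/2)*(-0.5987 - z - 0.3214)^2
FOC: (2*2 + 5.0)*z = 6 + 5.0*(-0.5987 - 0.3214)
z^{k+1} = 0.1555
Step 3: u-update.
u^{k+1} = -0.3214 - 0.5987 - 0.1555 = -1.0756
Step 4: Primal residual = |-0.5987 - 0.1555| = 0.7542
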